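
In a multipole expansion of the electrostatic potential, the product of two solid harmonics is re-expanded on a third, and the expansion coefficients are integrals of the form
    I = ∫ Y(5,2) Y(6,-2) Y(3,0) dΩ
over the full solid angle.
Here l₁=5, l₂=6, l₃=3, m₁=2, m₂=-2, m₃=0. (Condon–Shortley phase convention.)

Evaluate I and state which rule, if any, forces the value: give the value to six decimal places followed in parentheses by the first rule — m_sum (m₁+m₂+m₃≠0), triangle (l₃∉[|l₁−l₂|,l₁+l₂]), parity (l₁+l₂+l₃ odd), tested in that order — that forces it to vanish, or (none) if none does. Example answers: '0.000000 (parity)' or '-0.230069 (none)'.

m-sum 0 ✓  L=14 even ✓  1≤3≤11 ✓
Π(2lᵢ+1) = 11×13×7 = 1001
triangle coeff Δ(5,6,3) = 1/675675
Σ_t [3,5]: t=3:−1/8640 t=4:+1/2304 t=5:−1/8640 = 7/34560
(3j)²=7/429 [(5 6 3; 0 0 0)], sign=-1
Σ_t [1,3]: t=1:−1/60480 t=2:+1/5760 t=3:−1/8640 = 1/24192
(3j)²=8/3003 [(5 6 3; 2 -2 0)], sign=-1
⇒ 4πI² = 56/1287
I = (+1)√(56/1287/(4π)) = 0.05884368
No selection rule forces the value: the integral is nonzero (none).

0.058844 (none)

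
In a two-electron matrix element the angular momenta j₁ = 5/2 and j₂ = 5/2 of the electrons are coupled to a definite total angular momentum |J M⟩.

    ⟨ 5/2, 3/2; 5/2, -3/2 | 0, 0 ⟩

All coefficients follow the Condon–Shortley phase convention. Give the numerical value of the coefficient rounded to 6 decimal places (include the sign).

√[1·5!0!0!/6! · 4!1!1!4!0!0!] = √(96)
  +(−1)^1/∏(1,4,0,0,0,0)! = -1/24  (running -1/24)
⟨..|..⟩ = √(96)·(-1/24) = -0.408248

-0.408248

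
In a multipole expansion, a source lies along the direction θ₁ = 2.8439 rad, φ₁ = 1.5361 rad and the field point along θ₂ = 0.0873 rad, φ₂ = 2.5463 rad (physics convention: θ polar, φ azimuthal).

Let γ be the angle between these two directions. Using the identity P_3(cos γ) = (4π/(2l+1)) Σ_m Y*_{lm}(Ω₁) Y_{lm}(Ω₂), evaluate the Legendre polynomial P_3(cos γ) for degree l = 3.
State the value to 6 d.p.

-0.660204

Term-by-term m-sum for l=3 (normalisation 4π/7 = 1.795196):
  [-3]  conj(Y_{3,-3})(Ω₁) = (-0.001094, -0.010472) ; Y_{3,-3}(Ω₂) = (0.000059, -0.000270) ; Δ = (-0.000003, -0.000000)
  [-2]  conj(Y_{3,-2})(Ω₁) = (0.083856, -0.005828) ; Y_{3,-2}(Ω₂) = (0.002872, 0.007187) ; Δ = (0.000283, 0.000586)
  [-1]  conj(Y_{3,-1})(Ω₁) = (0.011739, 0.338194) ; Y_{3,-1}(Ω₂) = (-0.092436, -0.062602) ; Δ = (0.020087, -0.031996)
  [+0]  conj(Y_{3,0})(Ω₁) = (-0.560057, -0.000000) ; Y_{3,0}(Ω₂) = (0.729380, 0.000000) ; Δ = (-0.408494, -0.000000)
  [+1]  conj(Y_{3,1})(Ω₁) = (-0.011739, 0.338194) ; Y_{3,1}(Ω₂) = (0.092436, -0.062602) ; Δ = (0.020087, 0.031996)
  [+2]  conj(Y_{3,2})(Ω₁) = (0.083856, 0.005828) ; Y_{3,2}(Ω₂) = (0.002872, -0.007187) ; Δ = (0.000283, -0.000586)
  [+3]  conj(Y_{3,3})(Ω₁) = (0.001094, -0.010472) ; Y_{3,3}(Ω₂) = (-0.000059, -0.000270) ; Δ = (-0.000003, 0.000000)
Accumulated sum (-0.367761, 0.000000); after 4π/(2l+1) scaling, (-0.660204, 0.000000) ⇒ P_3 = -0.660204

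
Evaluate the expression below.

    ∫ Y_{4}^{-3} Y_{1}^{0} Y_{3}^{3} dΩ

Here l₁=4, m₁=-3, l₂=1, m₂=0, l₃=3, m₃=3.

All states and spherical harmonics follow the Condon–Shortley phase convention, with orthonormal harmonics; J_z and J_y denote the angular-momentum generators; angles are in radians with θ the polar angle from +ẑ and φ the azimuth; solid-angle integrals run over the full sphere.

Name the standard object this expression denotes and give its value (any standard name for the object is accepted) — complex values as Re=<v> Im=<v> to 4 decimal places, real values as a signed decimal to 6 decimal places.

This is a Gaunt coefficient — the integral of a triple product of spherical harmonics over the sphere.
m-sum 0 ✓  L=8 even ✓  3≤3≤5 ✓
Π(2lᵢ+1) = 9×3×7 = 189
triangle coeff Δ(4,1,3) = 1/252
Σ_t [1,1]: t=1:−1/36 = -1/36
(3j)²=4/63 [(4 1 3; 0 0 0)], sign=+1
Σ_t [1,1]: t=1:−1/720 = -1/720
(3j)²=1/36 [(4 1 3; -3 0 3)], sign=-1
⇒ 4πI² = 1/3
I = (-1)√(1/3/(4π)) = -0.16286750

Gaunt coefficient, -0.162868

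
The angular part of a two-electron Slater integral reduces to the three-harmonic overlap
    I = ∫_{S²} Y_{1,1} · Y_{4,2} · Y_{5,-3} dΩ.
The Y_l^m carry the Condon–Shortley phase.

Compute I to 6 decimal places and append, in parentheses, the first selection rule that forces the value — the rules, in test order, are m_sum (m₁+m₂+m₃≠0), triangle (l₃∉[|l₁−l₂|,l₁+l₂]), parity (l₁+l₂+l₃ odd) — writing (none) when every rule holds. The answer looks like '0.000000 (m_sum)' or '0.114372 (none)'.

Rules hold: Σm=0, L=10 even, 3≤5≤5.
N = 3·9·11 = 297
Δ = 0!·2!·8!/11! = 1/495
Racah Σ t=0..0: t=0:+1/576 = 1/576
⇒ 3j(1 4 5; 0 0 0)² = 5/99, sgn -1
Racah Σ t=0..0: t=0:+1/2880 = 1/2880
⇒ 3j(1 4 5; 1 2 -3)² = 28/495, sgn +1
4πI² = N·(3j₀)²·(3jₘ)² = 28/33
I = -1·√(0.848485/4π) = -0.25984664
No selection rule forces the value: the integral is nonzero (none).

-0.259847 (none)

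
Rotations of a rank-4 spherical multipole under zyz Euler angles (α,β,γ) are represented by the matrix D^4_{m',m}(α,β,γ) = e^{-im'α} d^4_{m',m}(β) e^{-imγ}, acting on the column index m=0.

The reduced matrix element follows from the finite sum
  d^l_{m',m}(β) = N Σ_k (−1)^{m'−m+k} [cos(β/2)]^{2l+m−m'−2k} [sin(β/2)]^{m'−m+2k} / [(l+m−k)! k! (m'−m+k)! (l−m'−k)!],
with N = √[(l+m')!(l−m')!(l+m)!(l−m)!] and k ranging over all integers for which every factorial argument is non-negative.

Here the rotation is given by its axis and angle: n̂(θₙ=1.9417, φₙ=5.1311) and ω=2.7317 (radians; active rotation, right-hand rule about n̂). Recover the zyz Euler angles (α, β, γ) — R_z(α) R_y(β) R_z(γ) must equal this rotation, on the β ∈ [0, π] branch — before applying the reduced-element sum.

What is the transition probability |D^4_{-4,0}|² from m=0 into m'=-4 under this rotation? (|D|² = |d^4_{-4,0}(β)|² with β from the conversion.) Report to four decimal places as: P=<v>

Axis–angle → zyz. n̂ = (sinθₙcosφₙ, sinθₙsinφₙ, cosθₙ) = (+0.378936, -0.851488, -0.362458), ω = 2.7317.
R = I cosω + sinω [n̂]ₓ + (1−cosω) n̂n̂ᵀ gives
  R = [-0.641874, -0.474147, -0.602646; -0.763034, +0.472842, +0.440681; +0.076008, +0.742701, -0.665295]
β = atan2(√(R₁₃²+R₂₃²), R₃₃) = 2.298685; α = atan2(R₂₃, R₁₃) mod 2π = 2.510204; γ = atan2(R₃₂, −R₃₁) mod 2π = 1.672782
First d^4_{-4,0}(β=2.2987), then the phase factors e^{-i(-4)α} and e^{-i(0)γ}:
Half-angle: c=0.409087, s=0.912495. N=√(1·40320·24·24)=4819.161753
k: max(0,(0)−(-4))=4 … min(4+(0),4−(-4))=4
  k=4: (−1)^0·4819.1618/(576)·0.4091^4·0.9125^4 = +0.162456
d^4_{-4,0}(2.2987) = +0.162456
|D^4_{-4,0}|² = |d^4_{-4,0}(β)|² = (+0.162456)² = 0.026392 (the z-rotation phases have unit modulus)

P=0.0264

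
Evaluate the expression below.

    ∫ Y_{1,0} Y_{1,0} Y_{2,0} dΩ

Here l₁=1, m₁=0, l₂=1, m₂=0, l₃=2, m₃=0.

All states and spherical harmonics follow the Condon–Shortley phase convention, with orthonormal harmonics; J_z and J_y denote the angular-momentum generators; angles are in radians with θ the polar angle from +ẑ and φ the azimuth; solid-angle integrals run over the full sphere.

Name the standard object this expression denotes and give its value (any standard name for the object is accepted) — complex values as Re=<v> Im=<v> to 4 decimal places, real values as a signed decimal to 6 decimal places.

This is a Gaunt coefficient — the integral of a triple product of spherical harmonics over the sphere.
Rules hold: Σm=0, L=4 even, 0≤2≤2.
N = 3·3·5 = 45
Δ = 0!·2!·2!/5! = 1/30
Racah Σ t=0..0: t=0:+1/1 = 1/1
⇒ 3j(1 1 2; 0 0 0)² = 2/15, sgn +1
(m-triple is (0,0,0) — same symbol as above.)
4πI² = N·(3j₀)²·(3jₘ)² = 4/5
I = +1·√(0.8/4π) = 0.25231325

Gaunt coefficient, +0.252313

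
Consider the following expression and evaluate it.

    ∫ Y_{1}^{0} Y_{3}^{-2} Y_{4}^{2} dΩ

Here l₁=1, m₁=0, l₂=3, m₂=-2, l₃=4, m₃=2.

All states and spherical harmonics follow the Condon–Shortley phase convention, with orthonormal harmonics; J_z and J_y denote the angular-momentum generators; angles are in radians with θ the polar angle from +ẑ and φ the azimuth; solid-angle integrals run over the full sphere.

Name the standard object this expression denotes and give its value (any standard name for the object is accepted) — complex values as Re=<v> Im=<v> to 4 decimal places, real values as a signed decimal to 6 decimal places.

Gaunt coefficient, +0.213244

This is a Gaunt coefficient — the integral of a triple product of spherical harmonics over the sphere.
Checks pass: Σm=0; 8 even; l₃=4∈[2,4].
(2·1+1)(2·3+1)(2·4+1) = 189
Δ: 0! 2! 6! / 9! → 1/252
sum: t=0:+1/36 = 1/36
3j²(1 3 4; 0 0 0) = Δ·Π!·Σ² = 4/63  (sign +1)
sum: t=0:+1/120 = 1/120
3j²(1 3 4; 0 -2 2) = Δ·Π!·Σ² = 1/21  (sign +1)
combine: 4πI² = 189·4/63·1/21 = 4/7
take √, sign +1: I = 0.21324362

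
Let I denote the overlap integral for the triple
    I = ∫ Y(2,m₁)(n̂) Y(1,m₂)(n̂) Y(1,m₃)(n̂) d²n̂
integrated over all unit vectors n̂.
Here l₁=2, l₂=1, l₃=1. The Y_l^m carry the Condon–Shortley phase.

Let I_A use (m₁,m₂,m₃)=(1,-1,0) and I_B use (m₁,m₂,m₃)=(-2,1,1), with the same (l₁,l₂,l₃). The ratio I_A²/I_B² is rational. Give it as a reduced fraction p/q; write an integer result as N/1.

1/2

l's match ⇒ only the (l;m) 3-j factors differ between A and B.
A: triangle coeff Δ(2,1,1) = 1/30; Σ_t [0,0]: t=0:+1/2 = 1/2; (3j)²=1/10 [(2 1 1; 1 -1 0)], sign=-1
B: triangle coeff Δ(2,1,1) = 1/30; Σ_t [2,2]: t=2:+1/4 = 1/4; (3j)²=1/5 [(2 1 1; -2 1 1)], sign=+1
I_A²/I_B² = (1/10)/(1/5) = 1/2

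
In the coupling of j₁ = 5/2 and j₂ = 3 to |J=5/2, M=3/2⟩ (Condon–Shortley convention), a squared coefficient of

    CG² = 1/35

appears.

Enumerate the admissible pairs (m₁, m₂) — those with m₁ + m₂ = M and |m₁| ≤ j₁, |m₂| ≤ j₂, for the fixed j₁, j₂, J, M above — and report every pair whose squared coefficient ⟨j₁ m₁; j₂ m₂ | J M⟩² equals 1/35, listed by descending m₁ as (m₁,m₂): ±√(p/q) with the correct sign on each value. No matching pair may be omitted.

Admissible pairs with m₁+m₂ = M = 3/2: (-3/2,3), (-1/2,2), (1/2,1), (3/2,0), (5/2,-1)
  (m₁,m₂)=(5/2,-1): CG² = 2/7, CG = +√(2/7)
  (m₁,m₂)=(3/2,0): CG² = 7/30, CG = −√(7/30)
  (m₁,m₂)=(1/2,1): CG² = 1/35, CG = +√(1/35)   ← matches the target
  (m₁,m₂)=(-1/2,2): CG² = 1/14, CG = +√(1/14)
  (m₁,m₂)=(-3/2,3): CG² = 8/21, CG = −√(8/21)
Pairs with CG² = 1/35: (1/2,1): +√(1/35)

(1/2,1): +√(1/35)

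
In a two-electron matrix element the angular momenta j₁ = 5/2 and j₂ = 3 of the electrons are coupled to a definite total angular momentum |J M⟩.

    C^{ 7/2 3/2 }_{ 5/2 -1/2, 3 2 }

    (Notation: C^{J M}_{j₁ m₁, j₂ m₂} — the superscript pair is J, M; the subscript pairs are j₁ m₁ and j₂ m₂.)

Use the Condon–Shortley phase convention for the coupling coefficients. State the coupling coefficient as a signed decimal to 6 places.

triangle: 2!×3!×4!/10! = 288/3628800
(j±m)!: 2!×3!×5!×1!×5!×2! = 345600
prefactor² = (2J+1)×Δ×N² = 1536/7
  k=1: −1/(1!×1!×2!×4!×1!×0!) = -1/48
  k=2: +1/(2!×0!×1!×3!×2!×1!) = 1/24
Σ = 1/48  ⇒  CG² = 1536/7×(1/48)² = 2/21
CG = +√(2/21) = +0.308607

+0.308607  (= +√(2/21))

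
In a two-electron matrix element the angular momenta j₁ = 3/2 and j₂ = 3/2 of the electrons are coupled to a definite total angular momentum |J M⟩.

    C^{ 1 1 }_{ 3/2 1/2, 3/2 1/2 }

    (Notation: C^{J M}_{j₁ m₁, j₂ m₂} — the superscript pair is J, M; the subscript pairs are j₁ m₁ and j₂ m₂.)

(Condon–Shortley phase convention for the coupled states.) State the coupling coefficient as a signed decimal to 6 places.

j₁+j₂−J=2  J+j₁−j₂=1  J−j₁+j₂=1  j₁+j₂+J+1=5
(j₁±m₁, j₂±m₂, J±M) = (2,1,2,1,2,0)
P² = 2/5
sum k=1..1:
  [1] −1/1 = -1
S = -1
C² = P²·S² = 2/5 ; C = -0.632456

−√(2/5) = -0.632456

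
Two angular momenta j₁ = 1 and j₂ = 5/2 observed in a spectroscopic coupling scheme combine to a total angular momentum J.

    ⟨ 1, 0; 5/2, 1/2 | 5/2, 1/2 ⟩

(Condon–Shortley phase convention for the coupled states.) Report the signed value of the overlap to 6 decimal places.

j₁+j₂−J=1  J+j₁−j₂=1  J−j₁+j₂=4  j₁+j₂+J+1=7
(j₁±m₁, j₂±m₂, J±M) = (1,1,3,2,3,2)
P² = 144/35
sum k=0..1:
  [0] +1/6 = 1/6
  [1] −1/4 = -1/4
S = -1/12
C² = P²·S² = 1/35 ; C = -0.169031

-0.169031  (= −√(1/35))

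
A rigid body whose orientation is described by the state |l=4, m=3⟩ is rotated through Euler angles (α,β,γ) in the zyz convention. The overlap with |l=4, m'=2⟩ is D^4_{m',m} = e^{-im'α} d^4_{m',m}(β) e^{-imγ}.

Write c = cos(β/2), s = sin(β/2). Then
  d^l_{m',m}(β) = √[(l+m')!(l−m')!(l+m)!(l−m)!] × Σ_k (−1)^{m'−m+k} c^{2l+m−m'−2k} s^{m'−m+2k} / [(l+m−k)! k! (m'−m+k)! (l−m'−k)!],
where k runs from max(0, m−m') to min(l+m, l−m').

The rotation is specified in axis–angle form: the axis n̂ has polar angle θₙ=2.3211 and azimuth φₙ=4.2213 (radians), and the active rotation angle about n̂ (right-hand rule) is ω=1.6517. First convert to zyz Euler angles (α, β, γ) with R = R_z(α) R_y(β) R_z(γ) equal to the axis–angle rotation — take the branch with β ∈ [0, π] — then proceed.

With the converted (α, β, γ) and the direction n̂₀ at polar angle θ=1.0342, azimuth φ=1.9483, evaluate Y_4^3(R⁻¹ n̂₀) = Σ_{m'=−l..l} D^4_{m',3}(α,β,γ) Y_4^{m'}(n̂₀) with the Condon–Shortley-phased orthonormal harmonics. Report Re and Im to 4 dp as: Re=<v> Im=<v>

Re=0.0007 Im=-0.0018

Axis–angle → zyz. n̂ = (sinθₙcosφₙ, sinθₙsinφₙ, cosθₙ) = (-0.344957, -0.645035, -0.681861), ω = 1.6517.
R = I cosω + sinω [n̂]ₓ + (1−cosω) n̂n̂ᵀ gives
  R = [+0.047796, +0.920122, -0.388704; -0.439139, +0.368880, +0.819197; +0.897147, +0.131540, +0.421693]
β = atan2(√(R₁₃²+R₂₃²), R₃₃) = 1.135485; α = atan2(R₂₃, R₁₃) mod 2π = 2.013831; γ = atan2(R₃₂, −R₃₁) mod 2π = 2.996009
Need the full column D^4_{m',3} for m'=−4..4 at α=2.0138, β=1.1355, γ=2.9960.
cos(β/2)=0.843117, sin(β/2)=0.537730
d^4_{-4,3}: single k=7 term ⇒ +0.031002;  D = +0.018467-0.024901i
d^4_{-3,3}: k∈[6..7] ⇒ +0.120298 -0.006991 = +0.113308;  D = -0.111159-0.021962i
d^4_{-2,3}: k∈[5..6] ⇒ +0.302462 -0.041011 = +0.261451;  D = +0.064171+0.253453i
d^4_{-1,3}: k∈[4..5] ⇒ +0.558892 -0.136406 = +0.422486;  D = +0.325569-0.269258i
d^4_{0,3}: k∈[3..4] ⇒ +0.783784 -0.318823 = +0.464961;  D = -0.421316-0.196677i
d^4_{1,3}: k∈[2..3] ⇒ +0.824378 -0.558892 = +0.265486;  D = +0.001669+0.265480i
d^4_{2,3}: k∈[1..2] ⇒ +0.609317 -0.743563 = -0.134245;  D = -0.120921+0.058310i
d^4_{3,3}: k∈[0..1] ⇒ +0.255331 -0.727033 = -0.471702;  D = +0.367244+0.296031i
d^4_{4,3}: single k=0 term ⇒ -0.460601;  D = +0.107430-0.447897i
Y_4^{m'}(θ=1.0342,φ=1.9483) and Σ D·Y over m':
  (+0.0185-0.0249i)·(+0.0147-0.2410i)  (-0.1112-0.0220i)·(+0.3678+0.1724i)  (+0.0642+0.2535i)·(-0.1492+0.1404i)  (+0.3256-0.2693i)·(+0.0897+0.2262i)  (-0.4213-0.1967i)·(-0.2591+0.0000i)  (+0.0017+0.2655i)·(-0.0897+0.2262i)  (-0.1209+0.0583i)·(-0.1492-0.1404i)  (+0.3672+0.2960i)·(-0.3678+0.1724i)  (+0.1074-0.4479i)·(+0.0147+0.2410i)
Y_4^3(R⁻¹ n̂) = +0.000727-0.001821i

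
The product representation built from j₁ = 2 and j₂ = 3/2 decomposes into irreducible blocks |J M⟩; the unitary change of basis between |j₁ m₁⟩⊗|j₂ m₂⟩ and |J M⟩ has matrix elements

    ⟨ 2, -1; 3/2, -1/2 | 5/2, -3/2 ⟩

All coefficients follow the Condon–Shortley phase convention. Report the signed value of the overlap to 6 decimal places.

-0.169031  (= −√(1/35))

j₁+j₂−J=1  J+j₁−j₂=3  J−j₁+j₂=2  j₁+j₂+J+1=7
(j₁±m₁, j₂±m₂, J±M) = (1,3,1,2,1,4)
P² = 144/35
sum k=0..1:
  [0] +1/6 = 1/6
  [1] −1/4 = -1/4
S = -1/12
C² = P²·S² = 1/35 ; C = -0.169031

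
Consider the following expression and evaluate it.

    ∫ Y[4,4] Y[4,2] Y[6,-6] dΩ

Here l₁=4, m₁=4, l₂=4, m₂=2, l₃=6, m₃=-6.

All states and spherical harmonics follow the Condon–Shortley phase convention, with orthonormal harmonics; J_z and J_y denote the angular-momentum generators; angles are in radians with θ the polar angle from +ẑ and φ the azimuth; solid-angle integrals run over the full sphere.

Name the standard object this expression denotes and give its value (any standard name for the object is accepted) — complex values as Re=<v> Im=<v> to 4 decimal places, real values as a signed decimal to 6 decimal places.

This is a Gaunt coefficient — the integral of a triple product of spherical harmonics over the sphere.
m-sum 0 ✓  L=14 even ✓  0≤6≤8 ✓
Π(2lᵢ+1) = 9×9×13 = 1053
triangle coeff Δ(4,4,6) = 1/1261260
Σ_t [0,2]: t=0:+1/4608 t=1:−1/1296 t=2:+1/4608 = -7/20736
(3j)²=20/1287 [(4 4 6; 0 0 0)], sign=-1
Σ_t [0,0]: t=0:+1/1036800 = 1/1036800
(3j)²=4/195 [(4 4 6; 4 2 -6)], sign=+1
⇒ 4πI² = 48/143
I = (-1)√(48/143/(4π)) = -0.16343598

Gaunt coefficient, -0.163436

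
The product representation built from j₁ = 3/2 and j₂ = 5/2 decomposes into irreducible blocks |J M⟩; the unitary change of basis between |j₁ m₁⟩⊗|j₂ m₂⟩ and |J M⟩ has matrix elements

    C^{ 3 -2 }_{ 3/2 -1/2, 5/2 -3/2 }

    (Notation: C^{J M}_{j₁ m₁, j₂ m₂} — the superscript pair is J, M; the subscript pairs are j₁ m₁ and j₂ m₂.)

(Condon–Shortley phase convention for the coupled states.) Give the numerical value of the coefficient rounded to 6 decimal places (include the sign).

+0.288675

√[7·1!2!4!/8! · 1!2!1!4!1!5!] = √(48)
  +(−1)^0/∏(0,1,2,1,0,3)! = 1/12  (running 1/12)
  +(−1)^1/∏(1,0,1,0,1,4)! = -1/24  (running 1/24)
⟨..|..⟩ = √(48)·(1/24) = +0.288675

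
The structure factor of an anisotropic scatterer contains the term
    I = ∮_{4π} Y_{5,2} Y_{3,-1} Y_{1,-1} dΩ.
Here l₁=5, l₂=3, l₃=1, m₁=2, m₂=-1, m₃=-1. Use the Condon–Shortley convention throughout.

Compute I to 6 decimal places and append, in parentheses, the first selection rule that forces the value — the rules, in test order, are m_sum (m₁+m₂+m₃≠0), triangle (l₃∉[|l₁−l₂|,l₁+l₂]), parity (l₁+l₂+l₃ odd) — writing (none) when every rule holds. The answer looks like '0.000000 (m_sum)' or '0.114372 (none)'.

triangle: need 2≤l₃≤8, have 1; I=0

0.000000 (triangle)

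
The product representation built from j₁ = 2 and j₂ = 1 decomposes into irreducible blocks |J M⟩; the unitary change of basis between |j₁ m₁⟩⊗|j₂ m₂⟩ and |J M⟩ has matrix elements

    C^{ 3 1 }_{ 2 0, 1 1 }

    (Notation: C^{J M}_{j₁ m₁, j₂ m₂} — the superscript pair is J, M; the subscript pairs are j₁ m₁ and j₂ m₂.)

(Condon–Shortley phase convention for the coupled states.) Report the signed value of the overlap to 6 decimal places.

triangle: 0!×4!×2!/7! = 48/5040
(j±m)!: 2!×2!×2!×0!×4!×2! = 384
prefactor² = (2J+1)×Δ×N² = 128/5
  k=0: +1/(0!×0!×2!×2!×2!×0!) = 1/8
Σ = 1/8  ⇒  CG² = 128/5×(1/8)² = 2/5
CG = +√(2/5) = +0.632456

+√(2/5) ≈ +0.632456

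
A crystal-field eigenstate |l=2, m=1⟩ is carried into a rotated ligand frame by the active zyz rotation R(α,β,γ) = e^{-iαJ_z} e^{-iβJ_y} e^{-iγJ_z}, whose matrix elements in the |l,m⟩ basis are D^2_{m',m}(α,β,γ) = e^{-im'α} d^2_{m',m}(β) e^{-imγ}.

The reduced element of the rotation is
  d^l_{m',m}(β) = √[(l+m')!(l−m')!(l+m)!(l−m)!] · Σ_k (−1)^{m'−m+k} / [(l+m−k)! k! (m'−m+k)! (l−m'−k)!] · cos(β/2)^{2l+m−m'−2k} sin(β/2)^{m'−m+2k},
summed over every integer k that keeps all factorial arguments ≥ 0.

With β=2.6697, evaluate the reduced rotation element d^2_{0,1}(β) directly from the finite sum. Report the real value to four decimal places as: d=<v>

d=-0.4959

d^2_{0,1}(β=2.6697) via the finite sum:
Half-angle: c=0.233763, s=0.972294. N=√(2·2·6·1)=4.898979
The bounds max(0,m−m')=1 and min(l+m,l−m')=2 give 2 terms
  k=1: (−1)^0·4.8990/(2)·0.2338^3·0.9723^1 = +0.030423
  k=2: (−1)^1·4.8990/(2)·0.2338^1·0.9723^3 = -0.526313
d^2_{0,1}(2.6697) = +0.030423 -0.526313 = -0.495890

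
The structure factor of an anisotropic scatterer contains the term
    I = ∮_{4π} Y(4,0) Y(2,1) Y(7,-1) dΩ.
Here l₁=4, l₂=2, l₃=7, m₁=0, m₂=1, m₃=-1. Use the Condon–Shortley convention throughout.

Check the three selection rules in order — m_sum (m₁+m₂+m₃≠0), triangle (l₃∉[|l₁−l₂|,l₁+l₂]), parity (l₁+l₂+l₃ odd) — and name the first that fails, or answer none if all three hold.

triangle

m₁+m₂+m₃ = 0 + 1 − 1 = 0  ✓
triangle: need |l₁−l₂| ≤ l₃ ≤ l₁+l₂ = [2,6]; l₃=7 is outside  ✗
parity: l₁+l₂+l₃ = 13 is odd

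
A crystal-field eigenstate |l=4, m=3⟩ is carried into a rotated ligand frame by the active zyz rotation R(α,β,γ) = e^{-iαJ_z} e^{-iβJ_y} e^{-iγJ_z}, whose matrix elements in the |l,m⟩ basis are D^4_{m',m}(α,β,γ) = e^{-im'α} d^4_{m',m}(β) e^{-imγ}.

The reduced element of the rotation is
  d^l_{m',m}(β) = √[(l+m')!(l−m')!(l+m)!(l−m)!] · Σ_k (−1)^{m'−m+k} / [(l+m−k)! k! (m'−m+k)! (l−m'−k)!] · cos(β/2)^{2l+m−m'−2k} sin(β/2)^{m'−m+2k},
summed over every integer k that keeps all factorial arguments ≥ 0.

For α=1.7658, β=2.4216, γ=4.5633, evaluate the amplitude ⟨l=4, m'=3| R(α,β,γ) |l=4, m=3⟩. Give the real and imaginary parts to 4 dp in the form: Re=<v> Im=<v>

Split into d^4_{3,3}(β=2.4216) × two z-phases.
Half-angle: c=0.352271, s=0.935898. N=√(5040·1·5040·1)=5040.000000
The bounds max(0,m−m')=0 and min(l+m,l−m')=1 give 2 terms
  k=0: (−1)^0·5040.0000/(5040)·0.3523^8·0.9359^0 = +0.000237
  k=1: (−1)^1·5040.0000/(720)·0.3523^6·0.9359^2 = -0.011717
d^4_{3,3}(2.4216) = +0.000237 -0.011717 = -0.011480
D = (+0.552209+0.833706i)·(-0.011480)·(+0.432503-0.901633i) = -0.011371+0.001576i

Re=-0.0114 Im=0.0016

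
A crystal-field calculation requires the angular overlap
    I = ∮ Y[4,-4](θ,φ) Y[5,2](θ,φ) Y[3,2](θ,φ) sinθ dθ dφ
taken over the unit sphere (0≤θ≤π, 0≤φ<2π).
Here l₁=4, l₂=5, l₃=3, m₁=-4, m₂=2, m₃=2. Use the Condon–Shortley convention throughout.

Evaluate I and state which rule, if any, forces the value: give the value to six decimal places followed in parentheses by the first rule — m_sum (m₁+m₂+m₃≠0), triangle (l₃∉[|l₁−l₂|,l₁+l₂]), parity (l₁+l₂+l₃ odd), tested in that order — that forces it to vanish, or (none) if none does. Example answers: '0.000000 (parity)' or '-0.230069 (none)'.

-0.109480 (none)

Rules hold: Σm=0, L=12 even, 1≤3≤9.
N = 9·11·7 = 693
Δ = 6!·2!·4!/13! = 1/180180
Racah Σ t=2..4: t=2:+1/576 t=3:−1/144 t=4:+1/576 = -1/288
⇒ 3j(4 5 3; 0 0 0)² = 20/1001, sgn +1
Racah Σ t=6..6: t=6:+1/8640 = 1/8640
⇒ 3j(4 5 3; -4 2 2)² = 14/1287, sgn -1
4πI² = N·(3j₀)²·(3jₘ)² = 280/1859
I = -1·√(0.150619/4π) = -0.10947990
No selection rule forces the value: the integral is nonzero (none).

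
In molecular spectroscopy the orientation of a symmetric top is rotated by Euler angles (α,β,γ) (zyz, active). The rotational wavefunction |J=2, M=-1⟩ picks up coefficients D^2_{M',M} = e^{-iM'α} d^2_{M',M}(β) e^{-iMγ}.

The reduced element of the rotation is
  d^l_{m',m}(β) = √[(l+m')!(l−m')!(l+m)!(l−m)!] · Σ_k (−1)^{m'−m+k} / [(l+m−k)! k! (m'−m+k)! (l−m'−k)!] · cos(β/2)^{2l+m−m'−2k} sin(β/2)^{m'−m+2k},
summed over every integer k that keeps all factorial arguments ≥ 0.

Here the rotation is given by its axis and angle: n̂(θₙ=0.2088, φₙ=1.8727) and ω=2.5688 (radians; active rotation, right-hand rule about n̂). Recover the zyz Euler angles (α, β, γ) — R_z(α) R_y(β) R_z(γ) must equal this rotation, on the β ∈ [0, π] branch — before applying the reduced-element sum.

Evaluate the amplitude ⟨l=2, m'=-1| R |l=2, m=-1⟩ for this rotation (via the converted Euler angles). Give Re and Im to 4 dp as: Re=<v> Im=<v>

Axis–angle → zyz. n̂ = (sinθₙcosφₙ, sinθₙsinφₙ, cosθₙ) = (-0.061634, +0.197911, +0.978280), ω = 2.5688.
R = I cosω + sinω [n̂]ₓ + (1−cosω) n̂n̂ᵀ gives
  R = [-0.833399, -0.552659, -0.003703; +0.507760, -0.768305, +0.389727; -0.218231, +0.322918, +0.920923]
β = atan2(√(R₁₃²+R₂₃²), R₃₃) = 0.400354; α = atan2(R₂₃, R₁₃) mod 2π = 1.580298; γ = atan2(R₃₂, −R₃₁) mod 2π = 0.976491
Split into d^2_{-1,-1}(β=0.4004) × two z-phases.
With c≡cos(β/2)=0.980031 and s≡sin(β/2)=0.198843, N=[1·6·1·6]^{1/2}=6.000000
k∈{0,1} keeps every argument non-negative
  k=0: (−1)^0·6.0000/(6)·0.9800^4·0.1988^0 = +0.922486
  k=1: (−1)^1·6.0000/(2)·0.9800^2·0.1988^2 = -0.113926
d^2_{-1,-1}(0.4004) = +0.922486 -0.113926 = +0.808561
Phases: e^{-i·(-1)·1.5803}=-0.009501+0.999955i, e^{-i·(-1)·0.9765}=+0.559934+0.828537i ⇒ D=-0.674194+0.446355i

Re=-0.6742 Im=0.4464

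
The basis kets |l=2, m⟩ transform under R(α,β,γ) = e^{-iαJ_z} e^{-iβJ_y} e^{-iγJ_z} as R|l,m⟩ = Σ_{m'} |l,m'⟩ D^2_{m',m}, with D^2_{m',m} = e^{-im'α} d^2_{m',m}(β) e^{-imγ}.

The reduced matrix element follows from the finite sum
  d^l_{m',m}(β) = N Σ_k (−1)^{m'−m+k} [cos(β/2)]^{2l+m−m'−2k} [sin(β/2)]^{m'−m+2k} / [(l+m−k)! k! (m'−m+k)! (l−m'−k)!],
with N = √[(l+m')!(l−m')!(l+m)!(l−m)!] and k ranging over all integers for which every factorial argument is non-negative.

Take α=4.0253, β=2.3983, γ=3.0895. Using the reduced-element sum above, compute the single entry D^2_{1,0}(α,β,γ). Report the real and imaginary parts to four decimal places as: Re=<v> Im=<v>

Re=-0.3870 Im=0.4717

First d^2_{1,0}(β=2.3983), then the phase factors e^{-i(1)α} and e^{-i(0)γ}:
c=cos(2.398300/2)=0.363150, s=sin(2.398300/2)=0.931731; N=√[6·1·2·2]=4.898979
k: max(0,(0)−(1))=0 … min(2+(0),2−(1))=1
  k=0: (−1)^1·4.8990/(2)·0.3631^3·0.9317^1 = -0.109301
  k=1: (−1)^2·4.8990/(2)·0.3631^1·0.9317^3 = +0.719503
d^2_{1,0}(2.3983) = -0.109301 +0.719503 = +0.610202
D = (-0.634289+0.773096i)·(+0.610202)·(+1.000000+0.000000i) = -0.387045+0.471745i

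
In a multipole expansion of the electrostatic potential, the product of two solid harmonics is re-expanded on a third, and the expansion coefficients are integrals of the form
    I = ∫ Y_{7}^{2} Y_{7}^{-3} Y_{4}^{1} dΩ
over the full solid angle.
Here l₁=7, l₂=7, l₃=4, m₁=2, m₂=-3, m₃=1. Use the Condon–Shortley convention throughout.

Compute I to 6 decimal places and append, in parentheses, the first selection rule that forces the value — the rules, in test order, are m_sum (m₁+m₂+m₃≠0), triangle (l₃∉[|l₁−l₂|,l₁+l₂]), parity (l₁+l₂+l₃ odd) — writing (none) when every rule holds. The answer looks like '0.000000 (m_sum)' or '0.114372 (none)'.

-0.130365 (none)

Checks pass: Σm=0; 18 even; l₃=4∈[0,14].
(2·7+1)(2·7+1)(2·4+1) = 2025
Δ: 10! 4! 4! / 19! → 1/58198140
sum: t=3:−1/17418240 t=4:+1/622080 t=5:−1/230400 t=6:+1/622080 t=7:−1/17418240 = -1/806400
3j²(7 7 4; 0 0 0) = Δ·Π!·Σ² = 2268/230945  (sign -1)
sum: t=1:−1/52254720 t=2:+1/1935360 t=3:−1/725760 t=4:+1/2488320 = -5/10450944
3j²(7 7 4; 2 -3 1) = Δ·Π!·Σ² = 31250/2909907  (sign +1)
combine: 4πI² = 2025·2268/230945·31250/2909907 = 455625000/2133423721
take √, sign -1: I = -0.13036478
No selection rule forces the value: the integral is nonzero (none).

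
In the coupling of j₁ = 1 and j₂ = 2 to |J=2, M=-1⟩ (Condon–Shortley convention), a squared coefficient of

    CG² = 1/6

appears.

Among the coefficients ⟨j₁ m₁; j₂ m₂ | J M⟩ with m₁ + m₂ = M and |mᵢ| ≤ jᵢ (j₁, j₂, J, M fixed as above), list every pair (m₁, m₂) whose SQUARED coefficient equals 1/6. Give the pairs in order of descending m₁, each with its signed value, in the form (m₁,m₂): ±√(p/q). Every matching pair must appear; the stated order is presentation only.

(0,-1): +√(1/6)

Admissible pairs with m₁+m₂ = M = -1: (-1,0), (0,-1), (1,-2)
  (m₁,m₂)=(1,-2): CG² = 1/3, CG = +√(1/3)
  (m₁,m₂)=(0,-1): CG² = 1/6, CG = +√(1/6)   ← matches the target
  (m₁,m₂)=(-1,0): CG² = 1/2, CG = −√(1/2)
Pairs with CG² = 1/6: (0,-1): +√(1/6)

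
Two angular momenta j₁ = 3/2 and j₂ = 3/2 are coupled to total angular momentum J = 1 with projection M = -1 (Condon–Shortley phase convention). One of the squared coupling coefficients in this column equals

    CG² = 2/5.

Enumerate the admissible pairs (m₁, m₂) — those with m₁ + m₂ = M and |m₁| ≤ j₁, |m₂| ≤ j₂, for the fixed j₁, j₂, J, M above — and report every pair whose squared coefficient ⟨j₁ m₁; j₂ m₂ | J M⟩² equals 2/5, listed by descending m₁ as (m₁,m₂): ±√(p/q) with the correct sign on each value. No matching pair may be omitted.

(-1/2,-1/2): −√(2/5)

Admissible pairs with m₁+m₂ = M = -1: (-3/2,1/2), (-1/2,-1/2), (1/2,-3/2)
  (m₁,m₂)=(1/2,-3/2): CG² = 3/10, CG = +√(3/10)
  (m₁,m₂)=(-1/2,-1/2): CG² = 2/5, CG = −√(2/5)   ← matches the target
  (m₁,m₂)=(-3/2,1/2): CG² = 3/10, CG = +√(3/10)
Pairs with CG² = 2/5: (-1/2,-1/2): −√(2/5)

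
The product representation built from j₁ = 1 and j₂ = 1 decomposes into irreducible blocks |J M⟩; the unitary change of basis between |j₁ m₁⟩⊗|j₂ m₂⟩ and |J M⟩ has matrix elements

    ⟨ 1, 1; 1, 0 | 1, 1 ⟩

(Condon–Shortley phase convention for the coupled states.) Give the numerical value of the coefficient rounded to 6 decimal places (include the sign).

+√(1/2) ≈ +0.707107

triangle: 1!·1!·1!/4! = 1/24
(j±m)!: 2!·0!·1!·1!·2!·0! = 4
prefactor² = (2J+1)·Δ·N² = 1/2
  k=0: +1/(0!·1!·0!·1!·1!·0!) = 1
Σ = 1  ⇒  CG² = 1/2·1² = 1/2
CG = +√(1/2) = +0.707107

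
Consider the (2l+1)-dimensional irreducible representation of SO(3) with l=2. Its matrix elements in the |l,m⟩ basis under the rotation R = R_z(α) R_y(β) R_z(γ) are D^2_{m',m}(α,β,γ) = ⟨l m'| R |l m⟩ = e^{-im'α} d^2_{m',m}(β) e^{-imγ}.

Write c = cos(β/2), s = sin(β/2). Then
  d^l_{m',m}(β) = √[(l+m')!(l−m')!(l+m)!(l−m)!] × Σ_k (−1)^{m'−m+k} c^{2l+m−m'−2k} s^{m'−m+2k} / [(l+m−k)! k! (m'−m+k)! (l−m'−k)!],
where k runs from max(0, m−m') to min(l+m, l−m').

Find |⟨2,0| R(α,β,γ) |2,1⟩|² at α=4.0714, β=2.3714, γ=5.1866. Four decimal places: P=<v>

First d^2_{0,1}(β=2.3714), then the phase factors e^{-i(0)α} and e^{-i(1)γ}:
With c≡cos(β/2)=0.375648 and s≡sin(β/2)=0.926762, N=[2·2·6·1]^{1/2}=4.898979
k: max(0,(1)−(0))=1 … min(2+(1),2−(0))=2
  k=1: (−1)^0·4.8990/(2)·0.3756^3·0.9268^1 = +0.120334
  k=2: (−1)^1·4.8990/(2)·0.3756^1·0.9268^3 = -0.732423
d^2_{0,1}(2.3714) = +0.120334 -0.732423 = -0.612089
|D^2_{0,1}|² = |d^2_{0,1}(β)|² = (-0.612089)² = 0.374653 (the z-rotation phases have unit modulus)

P=0.3747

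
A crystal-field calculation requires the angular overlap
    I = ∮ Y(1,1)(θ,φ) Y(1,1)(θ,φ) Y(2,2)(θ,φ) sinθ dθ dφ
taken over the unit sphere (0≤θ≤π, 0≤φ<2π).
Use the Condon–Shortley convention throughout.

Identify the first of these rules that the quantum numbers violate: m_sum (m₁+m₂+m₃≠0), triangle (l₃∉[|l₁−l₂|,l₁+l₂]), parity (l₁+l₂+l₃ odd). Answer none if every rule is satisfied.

m_sum

m₁+m₂+m₃ = 1 + 1 + 2 = 4  ✗
triangle: |1−1|=0 ≤ l₃=2 ≤ 1+1=2
parity: l₁+l₂+l₃ = 4 is even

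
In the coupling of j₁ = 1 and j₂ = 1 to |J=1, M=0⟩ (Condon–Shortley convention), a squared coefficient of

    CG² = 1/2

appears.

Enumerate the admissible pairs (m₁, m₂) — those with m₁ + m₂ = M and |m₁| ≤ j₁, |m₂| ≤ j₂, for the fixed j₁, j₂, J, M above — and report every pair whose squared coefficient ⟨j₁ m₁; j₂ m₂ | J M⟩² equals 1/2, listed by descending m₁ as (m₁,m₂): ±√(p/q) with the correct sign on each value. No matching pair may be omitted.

(1,-1): +√(1/2); (-1,1): −√(1/2)

Admissible pairs with m₁+m₂ = M = 0: (-1,1), (0,0), (1,-1)
  (m₁,m₂)=(1,-1): CG² = 1/2, CG = +√(1/2)   ← matches the target
  (m₁,m₂)=(0,0): CG² = 0/1, CG = 0
  (m₁,m₂)=(-1,1): CG² = 1/2, CG = −√(1/2)   ← matches the target
Pairs with CG² = 1/2: (1,-1): +√(1/2); (-1,1): −√(1/2)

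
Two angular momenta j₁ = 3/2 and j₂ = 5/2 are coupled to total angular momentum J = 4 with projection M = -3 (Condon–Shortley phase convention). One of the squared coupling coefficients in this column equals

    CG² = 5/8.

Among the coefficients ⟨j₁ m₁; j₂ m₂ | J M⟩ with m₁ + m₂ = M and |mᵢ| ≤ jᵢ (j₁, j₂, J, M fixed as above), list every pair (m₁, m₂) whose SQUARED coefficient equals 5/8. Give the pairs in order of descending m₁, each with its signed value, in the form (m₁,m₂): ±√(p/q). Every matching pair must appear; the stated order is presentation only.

Admissible pairs with m₁+m₂ = M = -3: (-3/2,-3/2), (-1/2,-5/2)
  (m₁,m₂)=(-1/2,-5/2): CG² = 3/8, CG = +√(3/8)
  (m₁,m₂)=(-3/2,-3/2): CG² = 5/8, CG = +√(5/8)   ← matches the target
Pairs with CG² = 5/8: (-3/2,-3/2): +√(5/8)

(-3/2,-3/2): +√(5/8)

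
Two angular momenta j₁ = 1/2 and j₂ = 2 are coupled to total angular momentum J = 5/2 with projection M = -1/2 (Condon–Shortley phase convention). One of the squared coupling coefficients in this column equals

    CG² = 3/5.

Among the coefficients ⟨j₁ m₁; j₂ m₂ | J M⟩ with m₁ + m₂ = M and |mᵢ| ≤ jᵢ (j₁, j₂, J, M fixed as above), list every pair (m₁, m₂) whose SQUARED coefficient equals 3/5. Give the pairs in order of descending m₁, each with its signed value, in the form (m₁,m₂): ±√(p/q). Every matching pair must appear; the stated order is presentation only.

Admissible pairs with m₁+m₂ = M = -1/2: (-1/2,0), (1/2,-1)
  (m₁,m₂)=(1/2,-1): CG² = 2/5, CG = +√(2/5)
  (m₁,m₂)=(-1/2,0): CG² = 3/5, CG = +√(3/5)   ← matches the target
Pairs with CG² = 3/5: (-1/2,0): +√(3/5)

(-1/2,0): +√(3/5)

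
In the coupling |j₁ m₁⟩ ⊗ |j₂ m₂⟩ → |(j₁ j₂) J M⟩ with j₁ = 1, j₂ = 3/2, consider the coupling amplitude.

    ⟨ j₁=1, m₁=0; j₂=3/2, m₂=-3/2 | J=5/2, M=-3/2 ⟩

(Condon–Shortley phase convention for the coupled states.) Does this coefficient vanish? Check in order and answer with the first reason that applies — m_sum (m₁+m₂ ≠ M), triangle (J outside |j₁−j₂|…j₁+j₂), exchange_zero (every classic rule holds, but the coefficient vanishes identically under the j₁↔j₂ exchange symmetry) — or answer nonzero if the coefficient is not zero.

m-sum: m₁+m₂ = 0+(-3/2) = -3/2, M = -3/2  ✓
triangle: |j₁−j₂| = 1/2 ≤ J = 5/2 ≤ j₁+j₂ = 5/2  ✓
exchange: j₁≠j₂ or m₁≠m₂ — the exchange symmetry imposes no constraint here
value check: CG = +√(2/5) = +0.632456 ≠ 0

nonzero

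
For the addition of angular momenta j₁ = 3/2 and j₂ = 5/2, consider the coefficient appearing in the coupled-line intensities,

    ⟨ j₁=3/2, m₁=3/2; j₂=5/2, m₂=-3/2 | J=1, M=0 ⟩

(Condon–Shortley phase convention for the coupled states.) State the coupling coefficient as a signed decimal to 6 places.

+√(1/5) = +0.447214

j₁+j₂−J=3  J+j₁−j₂=0  J−j₁+j₂=2  j₁+j₂+J+1=6
(j₁±m₁, j₂±m₂, J±M) = (3,0,1,4,1,1)
P² = 36/5
sum k=0..0:
  [0] +1/6 = 1/6
S = 1/6
C² = P²·S² = 1/5 ; C = +0.447214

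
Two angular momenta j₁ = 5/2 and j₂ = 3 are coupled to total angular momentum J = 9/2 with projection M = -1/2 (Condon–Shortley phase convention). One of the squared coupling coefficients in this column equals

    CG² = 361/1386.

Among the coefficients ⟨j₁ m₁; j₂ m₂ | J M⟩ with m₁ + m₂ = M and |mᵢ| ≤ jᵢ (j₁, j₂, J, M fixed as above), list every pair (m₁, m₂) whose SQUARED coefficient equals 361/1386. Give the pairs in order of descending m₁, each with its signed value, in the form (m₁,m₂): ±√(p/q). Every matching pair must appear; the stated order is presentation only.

Admissible pairs with m₁+m₂ = M = -1/2: (-5/2,2), (-3/2,1), (-1/2,0), (1/2,-1), (3/2,-2), (5/2,-3)
  (m₁,m₂)=(5/2,-3): CG² = 5/231, CG = +√(5/231)
  (m₁,m₂)=(3/2,-2): CG² = 361/1386, CG = +√(361/1386)   ← matches the target
  (m₁,m₂)=(1/2,-1): CG² = 160/693, CG = +√(160/693)
  (m₁,m₂)=(-1/2,0): CG² = 10/231, CG = −√(10/231)
  (m₁,m₂)=(-3/2,1): CG² = 35/99, CG = −√(35/99)
  (m₁,m₂)=(-5/2,2): CG² = 125/1386, CG = −√(125/1386)
Pairs with CG² = 361/1386: (3/2,-2): +√(361/1386)

(3/2,-2): +√(361/1386)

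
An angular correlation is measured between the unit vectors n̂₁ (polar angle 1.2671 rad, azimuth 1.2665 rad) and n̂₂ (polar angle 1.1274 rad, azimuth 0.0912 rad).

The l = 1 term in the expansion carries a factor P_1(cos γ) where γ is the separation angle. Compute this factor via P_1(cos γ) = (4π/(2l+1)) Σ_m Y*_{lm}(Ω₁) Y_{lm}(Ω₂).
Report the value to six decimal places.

Term-by-term m-sum for l=1 (normalisation 4π/3 = 4.188790):
  m=-1: Y*=+0.098780+0.314537i  Y=+0.310788-0.028423i  product +0.039640+0.094947i
  m=+0: Y*=+0.146116-0.000000i  Y=+0.209615+0.000000i  product +0.030628+0.000000i
  m=+1: Y*=-0.098780+0.314537i  Y=-0.310788-0.028423i  product +0.039640-0.094947i
Accumulated sum +0.109908+0.000000i; after 4π/(2l+1) scaling, +0.460380+0.000000i ⇒ P_1 = 0.460380

0.460380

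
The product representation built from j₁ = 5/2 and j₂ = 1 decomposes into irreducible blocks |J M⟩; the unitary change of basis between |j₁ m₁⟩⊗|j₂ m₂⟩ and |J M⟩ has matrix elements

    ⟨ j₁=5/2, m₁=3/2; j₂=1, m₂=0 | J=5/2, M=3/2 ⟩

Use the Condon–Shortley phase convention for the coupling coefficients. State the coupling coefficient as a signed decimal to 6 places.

j₁+j₂−J=1  J+j₁−j₂=4  J−j₁+j₂=1  j₁+j₂+J+1=7
(j₁±m₁, j₂±m₂, J±M) = (4,1,1,1,4,1)
P² = 576/35
sum k=0..1:
  [0] +1/6 = 1/6
  [1] −1/24 = -1/24
S = 1/8
C² = P²·S² = 9/35 ; C = +0.507093

+0.507093  (= +√(9/35))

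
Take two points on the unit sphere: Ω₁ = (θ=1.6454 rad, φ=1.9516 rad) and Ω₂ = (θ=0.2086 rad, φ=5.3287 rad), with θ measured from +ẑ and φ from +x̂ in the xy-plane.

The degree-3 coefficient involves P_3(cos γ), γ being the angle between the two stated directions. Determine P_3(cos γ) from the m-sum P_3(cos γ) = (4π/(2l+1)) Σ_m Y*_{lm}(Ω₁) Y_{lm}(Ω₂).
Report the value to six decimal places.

Expand P_3 via completeness: Σ_{m} conj(Y_{3,m}) at Ω₁ times Y_{3,m} at Ω₂ —
  m=-3: Y*=0.37636 - 0.17187j  Y=-0.00356 + 0.00102j  product -0.00117 + 0.00100j
  m=-2: Y*=0.05482 + 0.05227j  Y=-0.01423 + 0.04045j  product -0.00289 + 0.00147j
  m=-1: Y*=0.11645 - 0.29088j  Y=0.14645 + 0.20674j  product 0.07719 - 0.01852j
  m=+0: Y*=0.08267 + 0.00000j  Y=0.65189 + 0.00000j  product 0.05389 + 0.00000j
  m=+1: Y*=-0.11645 - 0.29088j  Y=-0.14645 + 0.20674j  product 0.07719 + 0.01852j
  m=+2: Y*=0.05482 - 0.05227j  Y=-0.01423 - 0.04045j  product -0.00289 - 0.00147j
  m=+3: Y*=-0.37636 - 0.17187j  Y=0.00356 + 0.00102j  product -0.00117 - 0.00100j
Accumulated sum 0.20016 + 0.00000j; after 4π/(2l+1) scaling, 0.35932 + 0.00000j ⇒ P_3 = 0.359322

0.359322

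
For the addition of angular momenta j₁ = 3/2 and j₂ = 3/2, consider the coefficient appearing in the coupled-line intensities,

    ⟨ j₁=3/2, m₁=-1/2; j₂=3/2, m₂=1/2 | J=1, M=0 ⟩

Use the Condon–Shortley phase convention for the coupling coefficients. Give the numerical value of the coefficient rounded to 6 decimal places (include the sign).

√[3·2!1!1!/5! · 1!2!2!1!1!1!] = √(1/5)
  +(−1)^1/∏(1,1,1,1,0,0)! = -1  (running -1)
  +(−1)^2/∏(2,0,0,0,1,1)! = 1/2  (running -1/2)
⟨..|..⟩ = √(1/5)·(-1/2) = -0.223607

-0.223607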